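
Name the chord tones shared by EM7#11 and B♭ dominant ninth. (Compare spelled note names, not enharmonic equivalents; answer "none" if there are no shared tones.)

none

EM7#11: E G# B D# A#
B♭ dominant ninth: Bb D F Ab C
Common to both → none.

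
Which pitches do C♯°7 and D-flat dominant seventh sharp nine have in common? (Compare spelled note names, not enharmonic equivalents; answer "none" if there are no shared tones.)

C♯°7: C# E G Bb
D-flat dominant seventh sharp nine: Db F Ab Cb E
Common to both → E.

E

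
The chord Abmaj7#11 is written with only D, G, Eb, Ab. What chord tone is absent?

C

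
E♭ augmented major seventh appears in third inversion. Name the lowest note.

E♭ augmented major seventh = E-flat–G–B–D. Third inversion → seventh in the bass = D.

D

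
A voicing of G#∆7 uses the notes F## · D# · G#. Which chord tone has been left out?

G#∆7 = G#, B#, D#, F##. The voicing lacks the 3rd (major 3rd), B#.

B#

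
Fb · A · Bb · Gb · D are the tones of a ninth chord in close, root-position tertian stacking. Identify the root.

Gb

Arranged so that each adjacent pair is a third by letter name: Gb – Bb – D – Fb – A.
The bottom of that stack, Gb, is the root (this is Gb dominant seventh sharp nine sharp five).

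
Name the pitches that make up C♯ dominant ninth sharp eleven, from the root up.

C# – E# – G# – B – D# – F##

Root C#, quality dominant ninth sharp eleven:
- root: C#
- major 3rd: E#
- perfect 5th: G#
- minor 7th: B
- major 9th: D#
- augmented 11th: F##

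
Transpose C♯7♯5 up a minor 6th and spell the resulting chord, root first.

C♯ up a minor 6th → A. New chord: A augmented seventh.
root → A
3rd (major 3rd) → C♯
5th (augmented 5th) → E♯
7th (minor 7th) → G

A  C♯  E♯  G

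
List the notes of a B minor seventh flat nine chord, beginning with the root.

B, D, F#, A, C

B minor seventh flat nine: minor seventh flat nine on B.
- root: B
- minor 3rd: D
- perfect 5th: F#
- minor 7th: A
- minor 9th: C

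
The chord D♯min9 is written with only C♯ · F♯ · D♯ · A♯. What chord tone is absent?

E♯

D♯min9 = D♯, F♯, A♯, C♯, E♯. The voicing lacks the 9th (major 9th), E♯.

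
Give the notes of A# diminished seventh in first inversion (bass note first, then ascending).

C#, E, G, A#

In root position, A# diminished seventh is A#–C#–E–G.
First inversion puts the third (C#) in the bass.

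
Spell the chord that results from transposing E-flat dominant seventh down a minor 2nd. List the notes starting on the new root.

D, F-sharp, A, C

A minor 2nd down from E-flat is D, so the new chord is D dominant seventh.
root → D
3rd (major 3rd) → F-sharp
5th (perfect 5th) → A
7th (minor 7th) → C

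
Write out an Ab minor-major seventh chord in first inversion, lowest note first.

In root position, Ab minor-major seventh is A-flat–C-flat–E-flat–G.
First inversion puts the third (C-flat) in the bass.

C-flat, E-flat, G, A-flat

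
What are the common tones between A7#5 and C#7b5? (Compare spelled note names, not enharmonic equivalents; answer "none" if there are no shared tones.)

A7#5: A C♯ E♯ G
C#7b5: C♯ E♯ G B
Common to both → C♯, E♯, G.

C♯  E♯  G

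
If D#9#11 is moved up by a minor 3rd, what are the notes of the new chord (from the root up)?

F#, A#, C#, E, G#, B#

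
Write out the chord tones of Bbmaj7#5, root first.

Root Bb, quality augmented major seventh:
Bb — root
D — major 3rd
F# — augmented 5th
A — major 7th

Bb, D, F#, A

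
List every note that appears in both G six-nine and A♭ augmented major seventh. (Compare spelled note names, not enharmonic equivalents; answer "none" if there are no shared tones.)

G, E

G six-nine: G B D E A
A♭ augmented major seventh: A-flat C E G
Common to both → G, E.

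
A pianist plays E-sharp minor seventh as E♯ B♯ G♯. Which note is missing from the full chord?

D♯

E-sharp minor seventh = E♯, G♯, B♯, D♯. The voicing lacks the 7th (minor 7th), D♯.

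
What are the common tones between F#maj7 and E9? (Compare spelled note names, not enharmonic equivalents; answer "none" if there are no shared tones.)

F#maj7 = F#, A#, C#, E#.
E9 = E, G#, B, D, F#.
Shared: F#.

F#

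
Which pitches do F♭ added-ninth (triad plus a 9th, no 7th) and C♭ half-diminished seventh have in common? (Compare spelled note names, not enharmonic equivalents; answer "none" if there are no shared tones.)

C♭

F♭ added-ninth = F♭, A♭, C♭, G♭.
C♭ half-diminished seventh = C♭, E𝄫, G𝄫, B𝄫.
Shared: C♭.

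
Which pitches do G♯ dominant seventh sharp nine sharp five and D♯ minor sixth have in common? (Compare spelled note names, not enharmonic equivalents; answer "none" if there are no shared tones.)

G♯ dominant seventh sharp nine sharp five = G-sharp, B-sharp, D-double-sharp, F-sharp, A-double-sharp.
D♯ minor sixth = D-sharp, F-sharp, A-sharp, B-sharp.
Shared: B-sharp, F-sharp.

B-sharp, F-sharp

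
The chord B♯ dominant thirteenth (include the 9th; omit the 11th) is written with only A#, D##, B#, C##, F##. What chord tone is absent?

The full B♯ dominant thirteenth chord is B#, D##, F##, A#, C##, G##.
Comparing with the voicing, the major 13th (13th) — G## — is absent.

G##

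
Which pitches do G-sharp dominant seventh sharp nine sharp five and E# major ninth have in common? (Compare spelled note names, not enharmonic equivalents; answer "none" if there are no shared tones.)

B-sharp D-double-sharp

G-sharp dominant seventh sharp nine sharp five: G-sharp B-sharp D-double-sharp F-sharp A-double-sharp
E# major ninth: E-sharp G-double-sharp B-sharp D-double-sharp F-double-sharp
Common to both → B-sharp, D-double-sharp.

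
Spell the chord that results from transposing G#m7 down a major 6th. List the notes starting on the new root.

B – D – F# – A

Transposed root: G# → B (major 6th down). So we spell B minor seventh:
Root: B
Minor 3rd (3rd): D
Perfect 5th (5th): F#
Minor 7th (7th): A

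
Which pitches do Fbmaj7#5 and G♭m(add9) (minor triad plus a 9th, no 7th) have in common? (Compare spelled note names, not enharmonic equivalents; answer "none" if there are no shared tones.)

Ab

Fbmaj7#5 = Fb, Ab, C, Eb.
G♭m(add9) = Gb, Bbb, Db, Ab.
Shared: Ab.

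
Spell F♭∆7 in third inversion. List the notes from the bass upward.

Eb  Fb  Ab  Cb

F♭∆7 = Fb–Ab–Cb–Eb; third inversion → seventh (Eb) lowest.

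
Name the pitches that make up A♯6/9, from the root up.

A# C## E# F## B#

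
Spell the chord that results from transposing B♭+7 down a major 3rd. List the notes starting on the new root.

Bb down a major 3rd → Gb. New chord: Gb augmented seventh.
Root: Gb
Major 3rd (3rd): Bb
Augmented 5th (5th): D
Minor 7th (7th): Fb

Gb Bb D Fb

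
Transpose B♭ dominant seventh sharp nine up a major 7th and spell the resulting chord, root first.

Transposed root: B-flat → A (major 7th up). So we spell A dominant seventh sharp nine:
root → A
3rd (major 3rd) → C-sharp
5th (perfect 5th) → E
7th (minor 7th) → G
9th (augmented 9th) → B-sharp

A, C-sharp, E, G, B-sharp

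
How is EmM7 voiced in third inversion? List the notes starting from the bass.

D# – E – G – B

In root position, EmM7 is E–G–B–D#.
Third inversion puts the seventh (D#) in the bass.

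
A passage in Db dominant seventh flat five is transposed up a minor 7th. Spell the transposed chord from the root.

A minor 7th up from Db is Cb, so the new chord is Cb dominant seventh flat five.
Cb — root
Eb — major 3rd
Gbb — diminished 5th
Bbb — minor 7th

Cb, Eb, Gbb, Bbb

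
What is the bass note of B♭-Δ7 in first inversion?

B♭-Δ7 in root position is Bb–Db–F–A.
First inversion places the third in the bass, which is Db.

Db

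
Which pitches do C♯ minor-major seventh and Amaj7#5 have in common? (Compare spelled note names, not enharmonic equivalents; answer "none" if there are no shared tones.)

C#  G#

C♯ minor-major seventh: C# E G# B#
Amaj7#5: A C# E# G#
Common to both → C#, G#.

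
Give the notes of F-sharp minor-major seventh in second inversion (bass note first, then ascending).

C# E# F# A

In root position, F-sharp minor-major seventh is F#–A–C#–E#.
Second inversion puts the fifth (C#) in the bass.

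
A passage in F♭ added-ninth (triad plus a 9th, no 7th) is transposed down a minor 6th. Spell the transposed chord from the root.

A-flat, C, E-flat, B-flat

A minor 6th down from F-flat is A-flat, so the new chord is A-flat added-ninth.
- root: A-flat
- major 3rd: C
- perfect 5th: E-flat
- major 9th: B-flat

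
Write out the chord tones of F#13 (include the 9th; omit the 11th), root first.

Root F#, quality dominant thirteenth:
F# — root
A# — major 3rd
C# — perfect 5th
E — minor 7th
G# — major 9th
D# — major 13th

F# A# C# E G# D#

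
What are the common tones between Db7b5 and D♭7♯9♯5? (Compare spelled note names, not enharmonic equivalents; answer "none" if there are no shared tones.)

Db7b5: Db F Abb Cb
D♭7♯9♯5: Db F A Cb E
Common to both → Db, F, Cb.

Db, F, Cb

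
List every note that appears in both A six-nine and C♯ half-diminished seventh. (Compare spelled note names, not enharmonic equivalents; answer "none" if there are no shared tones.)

A six-nine: A C# E F# B
C♯ half-diminished seventh: C# E G B
Common to both → C#, E, B.

C# – E – B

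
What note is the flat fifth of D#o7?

D#o7 is built on D♯; its 5th is a diminished 5th above the root.
A fifth above D uses the letter A, and the diminished 5th above D♯ is A.

A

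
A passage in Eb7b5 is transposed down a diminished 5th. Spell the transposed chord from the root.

A, C#, Eb, G

Transposed root: Eb → A (diminished 5th down). So we spell A dominant seventh flat five:
A — root
C# — major 3rd
Eb — diminished 5th
G — minor 7th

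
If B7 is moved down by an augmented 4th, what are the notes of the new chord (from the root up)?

An augmented 4th down from B is F, so the new chord is F dominant seventh.
root → F
3rd (major 3rd) → A
5th (perfect 5th) → C
7th (minor 7th) → Eb

F, A, C, Eb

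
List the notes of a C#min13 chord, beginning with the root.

Root C#, quality minor thirteenth:
root → C#
3rd (minor 3rd) → E
5th (perfect 5th) → G#
7th (minor 7th) → B
9th (major 9th) → D#
11th (perfect 11th) → F#
13th (major 13th) → A#

C#, E, G#, B, D#, F#, A#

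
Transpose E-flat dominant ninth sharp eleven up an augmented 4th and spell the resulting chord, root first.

A – C-sharp – E – G – B – D-sharp

An augmented 4th up from E-flat is A, so the new chord is A dominant ninth sharp eleven.
Root: A
Major 3rd (3rd): C-sharp
Perfect 5th (5th): E
Minor 7th (7th): G
Major 9th (9th): B
Augmented 11th (11th): D-sharp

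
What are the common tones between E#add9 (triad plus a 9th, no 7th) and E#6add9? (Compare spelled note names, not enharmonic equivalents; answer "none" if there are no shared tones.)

E#add9 = E#, G##, B#, F##.
E#6add9 = E#, G##, B#, C##, F##.
Shared: E#, G##, B#, F##.

E#  G##  B#  F##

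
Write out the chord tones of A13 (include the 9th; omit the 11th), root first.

A C# E G B F#

A13: dominant thirteenth on A.
- root: A
- major 3rd: C#
- perfect 5th: E
- minor 7th: G
- major 9th: B
- major 13th: F#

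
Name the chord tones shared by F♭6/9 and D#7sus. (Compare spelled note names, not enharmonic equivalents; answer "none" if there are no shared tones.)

F♭6/9 = F♭, A♭, C♭, D♭, G♭.
D#7sus = D♯, G♯, A♯, C♯.
Shared: none.

none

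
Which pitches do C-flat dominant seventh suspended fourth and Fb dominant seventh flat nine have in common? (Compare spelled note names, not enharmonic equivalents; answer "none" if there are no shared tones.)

C♭, F♭

C-flat dominant seventh suspended fourth: C♭ F♭ G♭ B𝄫
Fb dominant seventh flat nine: F♭ A♭ C♭ E𝄫 G𝄫
Common to both → C♭, F♭.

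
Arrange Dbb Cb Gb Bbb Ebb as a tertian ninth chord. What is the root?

Cb

Arranged so that each adjacent pair is a third by letter name: Cb – Ebb – Gb – Bbb – Dbb.
The bottom of that stack, Cb, is the root (this is Cb minor seventh flat nine).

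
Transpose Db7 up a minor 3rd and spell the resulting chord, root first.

Fb Ab Cb Ebb

A minor 3rd up from Db is Fb, so the new chord is Fb dominant seventh.
root → Fb
3rd (major 3rd) → Ab
5th (perfect 5th) → Cb
7th (minor 7th) → Ebb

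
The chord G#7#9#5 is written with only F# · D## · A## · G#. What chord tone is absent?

B#

The full G#7#9#5 chord is G#, B#, D##, F#, A##.
Comparing with the voicing, the major 3rd (3rd) — B# — is absent.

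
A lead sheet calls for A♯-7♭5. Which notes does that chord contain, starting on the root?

A♯, C♯, E, G♯

A♯-7♭5: half-diminished seventh on A♯.
Root: A♯
Minor 3rd (3rd): C♯
Diminished 5th (5th): E
Minor 7th (7th): G♯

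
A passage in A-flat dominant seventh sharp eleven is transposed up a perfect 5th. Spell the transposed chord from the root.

A perfect 5th up from A-flat is E-flat, so the new chord is E-flat dominant seventh sharp eleven.
root → E-flat
3rd (major 3rd) → G
5th (perfect 5th) → B-flat
7th (minor 7th) → D-flat
11th (augmented 11th) → A

E-flat  G  B-flat  D-flat  A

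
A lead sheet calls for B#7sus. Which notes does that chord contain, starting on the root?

B#  E#  F##  A#

Root B#, quality dominant seventh suspended fourth:
B# — root
E# — perfect 4th
F## — perfect 5th
A# — minor 7th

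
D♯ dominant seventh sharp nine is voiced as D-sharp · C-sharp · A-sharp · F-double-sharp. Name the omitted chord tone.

E-double-sharp

D♯ dominant seventh sharp nine = D-sharp, F-double-sharp, A-sharp, C-sharp, E-double-sharp. The voicing lacks the 9th (augmented 9th), E-double-sharp.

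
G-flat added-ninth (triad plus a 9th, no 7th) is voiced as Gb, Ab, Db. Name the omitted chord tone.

The full G-flat added-ninth chord is Gb, Bb, Db, Ab.
Comparing with the voicing, the major 3rd (3rd) — Bb — is absent.

Bb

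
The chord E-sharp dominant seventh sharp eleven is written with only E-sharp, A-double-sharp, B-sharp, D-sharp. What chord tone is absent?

G-double-sharp

The full E-sharp dominant seventh sharp eleven chord is E-sharp, G-double-sharp, B-sharp, D-sharp, A-double-sharp.
Comparing with the voicing, the major 3rd (3rd) — G-double-sharp — is absent.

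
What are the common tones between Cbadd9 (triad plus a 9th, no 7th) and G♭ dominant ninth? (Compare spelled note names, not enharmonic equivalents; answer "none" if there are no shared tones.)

Cbadd9 = Cb, Eb, Gb, Db.
G♭ dominant ninth = Gb, Bb, Db, Fb, Ab.
Shared: Gb, Db.

Gb  Db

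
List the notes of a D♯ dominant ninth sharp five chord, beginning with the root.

D# F## A## C# E#

Root D#, quality dominant ninth sharp five:
- root: D#
- major 3rd: F##
- augmented 5th: A##
- minor 7th: C#
- major 9th: E#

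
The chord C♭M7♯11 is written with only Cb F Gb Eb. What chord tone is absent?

Bb

The full C♭M7♯11 chord is Cb, Eb, Gb, Bb, F.
Comparing with the voicing, the major 7th (7th) — Bb — is absent.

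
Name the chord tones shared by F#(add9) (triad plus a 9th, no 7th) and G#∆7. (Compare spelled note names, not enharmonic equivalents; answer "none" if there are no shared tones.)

G#

F#(add9) = F#, A#, C#, G#.
G#∆7 = G#, B#, D#, F##.
Shared: G#.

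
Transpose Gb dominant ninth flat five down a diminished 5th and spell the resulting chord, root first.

G-flat down a diminished 5th → C. New chord: C dominant ninth flat five.
C — root
E — major 3rd
G-flat — diminished 5th
B-flat — minor 7th
D — major 9th

C E G-flat B-flat D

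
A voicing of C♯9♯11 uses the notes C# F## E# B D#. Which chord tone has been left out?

The full C♯9♯11 chord is C#, E#, G#, B, D#, F##.
Comparing with the voicing, the perfect 5th (5th) — G# — is absent.

G#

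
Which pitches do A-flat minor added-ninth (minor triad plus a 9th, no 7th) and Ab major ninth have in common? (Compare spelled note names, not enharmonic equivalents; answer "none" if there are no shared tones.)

A-flat E-flat B-flat

A-flat minor added-ninth = A-flat, C-flat, E-flat, B-flat.
Ab major ninth = A-flat, C, E-flat, G, B-flat.
Shared: A-flat, E-flat, B-flat.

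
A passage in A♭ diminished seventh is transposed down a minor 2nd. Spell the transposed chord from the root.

G  B-flat  D-flat  F-flat

A minor 2nd down from A-flat is G, so the new chord is G diminished seventh.
root → G
3rd (minor 3rd) → B-flat
5th (diminished 5th) → D-flat
7th (diminished 7th) → F-flat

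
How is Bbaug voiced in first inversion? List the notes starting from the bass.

Bbaug = B♭–D–F♯; first inversion → third (D) lowest.

D F♯ B♭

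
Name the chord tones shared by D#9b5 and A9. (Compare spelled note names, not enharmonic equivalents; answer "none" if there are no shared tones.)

A, C#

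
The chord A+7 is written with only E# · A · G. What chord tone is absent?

A+7 = A, C#, E#, G. The voicing lacks the 3rd (major 3rd), C#.

C#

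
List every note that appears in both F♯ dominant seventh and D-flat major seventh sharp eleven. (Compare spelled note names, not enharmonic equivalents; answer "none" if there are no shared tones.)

F♯ dominant seventh = F#, A#, C#, E.
D-flat major seventh sharp eleven = Db, F, Ab, C, G.
Shared: none.

none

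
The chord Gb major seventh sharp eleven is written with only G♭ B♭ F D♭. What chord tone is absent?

Gb major seventh sharp eleven = G♭, B♭, D♭, F, C. The voicing lacks the 11th (augmented 11th), C.

C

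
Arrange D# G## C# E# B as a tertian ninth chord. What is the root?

Arranged so that each adjacent pair is a third by letter name: C# – E# – G## – B – D#.
The bottom of that stack, C#, is the root (this is C# dominant ninth sharp five).

C#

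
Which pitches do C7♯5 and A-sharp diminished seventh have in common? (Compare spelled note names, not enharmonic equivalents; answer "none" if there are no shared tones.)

C7♯5 = C, E, G#, Bb.
A-sharp diminished seventh = A#, C#, E, G.
Shared: E.

E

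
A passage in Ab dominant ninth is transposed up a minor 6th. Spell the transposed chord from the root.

A minor 6th up from A-flat is F-flat, so the new chord is F-flat dominant ninth.
- root: F-flat
- major 3rd: A-flat
- perfect 5th: C-flat
- minor 7th: E-double-flat
- major 9th: G-flat

F-flat – A-flat – C-flat – E-double-flat – G-flat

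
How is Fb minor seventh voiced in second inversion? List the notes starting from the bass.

C♭, E𝄫, F♭, A𝄫

Fb minor seventh = F♭–A𝄫–C♭–E𝄫; second inversion → fifth (C♭) lowest.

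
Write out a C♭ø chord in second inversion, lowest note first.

C♭ø = C♭–E𝄫–G𝄫–B𝄫; second inversion → fifth (G𝄫) lowest.

G𝄫, B𝄫, C♭, E𝄫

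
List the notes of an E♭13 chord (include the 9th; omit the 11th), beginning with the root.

E♭13: dominant thirteenth on Eb.
Root: Eb
Major 3rd (3rd): G
Perfect 5th (5th): Bb
Minor 7th (7th): Db
Major 9th (9th): F
Major 13th (13th): C

Eb, G, Bb, Db, F, C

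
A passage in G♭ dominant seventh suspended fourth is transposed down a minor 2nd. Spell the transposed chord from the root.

A minor 2nd down from G-flat is F, so the new chord is F dominant seventh suspended fourth.
F — root
B-flat — perfect 4th
C — perfect 5th
E-flat — minor 7th

F – B-flat – C – E-flat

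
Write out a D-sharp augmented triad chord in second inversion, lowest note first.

D-sharp augmented triad = D-sharp–F-double-sharp–A-double-sharp; second inversion → fifth (A-double-sharp) lowest.

A-double-sharp, D-sharp, F-double-sharp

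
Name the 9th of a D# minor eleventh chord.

D# minor eleventh is built on D-sharp; its 9th is a major 9th above the root.
A second above D uses the letter E, and the major 9th above D-sharp is E-sharp.

E-sharp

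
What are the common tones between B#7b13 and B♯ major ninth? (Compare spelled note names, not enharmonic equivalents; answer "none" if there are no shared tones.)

B#  D##  F##

B#7b13: B# D## F## A# G#
B♯ major ninth: B# D## F## A## C##
Common to both → B#, D##, F##.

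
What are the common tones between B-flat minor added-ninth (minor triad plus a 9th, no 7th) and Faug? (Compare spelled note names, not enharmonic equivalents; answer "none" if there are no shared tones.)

B-flat minor added-ninth = B♭, D♭, F, C.
Faug = F, A, C♯.
Shared: F.

F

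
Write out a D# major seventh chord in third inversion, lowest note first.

C-double-sharp D-sharp F-double-sharp A-sharp

D# major seventh = D-sharp–F-double-sharp–A-sharp–C-double-sharp; third inversion → seventh (C-double-sharp) lowest.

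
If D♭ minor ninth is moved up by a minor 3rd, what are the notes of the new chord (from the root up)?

Transposed root: D-flat → F-flat (minor 3rd up). So we spell F-flat minor ninth:
- root: F-flat
- minor 3rd: A-double-flat
- perfect 5th: C-flat
- minor 7th: E-double-flat
- major 9th: G-flat

F-flat, A-double-flat, C-flat, E-double-flat, G-flat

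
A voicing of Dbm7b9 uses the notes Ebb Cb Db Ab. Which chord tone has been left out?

Fb

The full Dbm7b9 chord is Db, Fb, Ab, Cb, Ebb.
Comparing with the voicing, the minor 3rd (3rd) — Fb — is absent.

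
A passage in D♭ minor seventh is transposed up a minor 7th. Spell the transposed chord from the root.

Transposed root: D-flat → C-flat (minor 7th up). So we spell C-flat minor seventh:
C-flat — root
E-double-flat — minor 3rd
G-flat — perfect 5th
B-double-flat — minor 7th

C-flat, E-double-flat, G-flat, B-double-flat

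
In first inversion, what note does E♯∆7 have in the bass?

E♯∆7 in root position is E#–G##–B#–D##.
First inversion places the third in the bass, which is G##.

G##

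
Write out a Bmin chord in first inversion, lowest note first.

D  F#  B

In root position, Bmin is B–D–F#.
First inversion puts the third (D) in the bass.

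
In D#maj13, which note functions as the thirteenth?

D#maj13 is built on D♯; its 13th is a major 13th above the root.
A sixth above D uses the letter B, and the major 13th above D♯ is B♯.

B♯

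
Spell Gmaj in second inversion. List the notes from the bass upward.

Gmaj = G–B–D; second inversion → fifth (D) lowest.

D  G  B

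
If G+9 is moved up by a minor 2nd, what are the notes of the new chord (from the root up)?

Transposed root: G → Ab (minor 2nd up). So we spell Ab dominant ninth sharp five:
Root: Ab
Major 3rd (3rd): C
Augmented 5th (5th): E
Minor 7th (7th): Gb
Major 9th (9th): Bb

Ab – C – E – Gb – Bb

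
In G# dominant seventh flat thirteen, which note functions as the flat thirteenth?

G# dominant seventh flat thirteen is built on G♯; its 13th is a minor 13th above the root.
A sixth above G uses the letter E, and the minor 13th above G♯ is E.

E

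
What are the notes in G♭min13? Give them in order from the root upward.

Root Gb, quality minor thirteenth:
Gb — root
Bbb — minor 3rd
Db — perfect 5th
Fb — minor 7th
Ab — major 9th
Cb — perfect 11th
Eb — major 13th

Gb, Bbb, Db, Fb, Ab, Cb, Eb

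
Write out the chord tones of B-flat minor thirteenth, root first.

B-flat minor thirteenth: minor thirteenth on B-flat.
Root: B-flat
Minor 3rd (3rd): D-flat
Perfect 5th (5th): F
Minor 7th (7th): A-flat
Major 9th (9th): C
Perfect 11th (11th): E-flat
Major 13th (13th): G

B-flat – D-flat – F – A-flat – C – E-flat – G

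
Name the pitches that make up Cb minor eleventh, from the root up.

C-flat, E-double-flat, G-flat, B-double-flat, D-flat, F-flat

Root C-flat, quality minor eleventh:
- root: C-flat
- minor 3rd: E-double-flat
- perfect 5th: G-flat
- minor 7th: B-double-flat
- major 9th: D-flat
- perfect 11th: F-flat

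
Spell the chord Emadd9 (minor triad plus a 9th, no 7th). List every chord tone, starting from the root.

Emadd9: minor added-ninth on E.
root → E
3rd (minor 3rd) → G
5th (perfect 5th) → B
9th (major 9th) → F#

E, G, B, F#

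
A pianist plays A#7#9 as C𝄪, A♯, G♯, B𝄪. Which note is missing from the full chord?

A#7#9 = A♯, C𝄪, E♯, G♯, B𝄪. The voicing lacks the 5th (perfect 5th), E♯.

E♯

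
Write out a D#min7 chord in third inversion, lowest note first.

C♯, D♯, F♯, A♯

In root position, D#min7 is D♯–F♯–A♯–C♯.
Third inversion puts the seventh (C♯) in the bass.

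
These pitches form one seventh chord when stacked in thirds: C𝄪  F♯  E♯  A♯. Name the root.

F♯

Arranged so that each adjacent pair is a third by letter name: F♯ – A♯ – C𝄪 – E♯.
The bottom of that stack, F♯, is the root (this is F♯ augmented major seventh).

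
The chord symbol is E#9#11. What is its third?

Root of E#9#11 = E#. The 3rd is a major 3rd: E# up a major 3rd → G##.

G##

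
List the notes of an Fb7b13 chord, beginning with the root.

Fb Ab Cb Ebb Dbb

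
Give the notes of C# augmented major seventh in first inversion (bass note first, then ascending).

E-sharp, G-double-sharp, B-sharp, C-sharp

C# augmented major seventh = C-sharp–E-sharp–G-double-sharp–B-sharp; first inversion → third (E-sharp) lowest.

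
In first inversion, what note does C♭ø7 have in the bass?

Ebb

C♭ø7 in root position is Cb–Ebb–Gbb–Bbb.
First inversion places the third in the bass, which is Ebb.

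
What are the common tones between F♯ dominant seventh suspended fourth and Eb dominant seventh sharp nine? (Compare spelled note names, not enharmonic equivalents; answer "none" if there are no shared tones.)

F♯ dominant seventh suspended fourth = F-sharp, B, C-sharp, E.
Eb dominant seventh sharp nine = E-flat, G, B-flat, D-flat, F-sharp.
Shared: F-sharp.

F-sharp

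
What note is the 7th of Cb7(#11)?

Cb7(#11) is built on C♭; its 7th is a minor 7th above the root.
A seventh above C uses the letter B, and the minor 7th above C♭ is B𝄫.

B𝄫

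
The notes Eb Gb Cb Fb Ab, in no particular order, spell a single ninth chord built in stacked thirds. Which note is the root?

Arranged so that each adjacent pair is a third by letter name: Fb – Ab – Cb – Eb – Gb.
The bottom of that stack, Fb, is the root (this is Fb major ninth).

Fb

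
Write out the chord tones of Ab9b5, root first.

Ab  C  Ebb  Gb  Bb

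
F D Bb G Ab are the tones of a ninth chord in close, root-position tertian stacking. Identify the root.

G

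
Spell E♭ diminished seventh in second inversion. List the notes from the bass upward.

Bbb  Dbb  Eb  Gb

In root position, E♭ diminished seventh is Eb–Gb–Bbb–Dbb.
Second inversion puts the fifth (Bbb) in the bass.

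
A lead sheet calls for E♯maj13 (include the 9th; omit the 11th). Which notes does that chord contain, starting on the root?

E#, G##, B#, D##, F##, C##

E♯maj13 is a major thirteenth built on E#.
- root: E#
- major 3rd: G##
- perfect 5th: B#
- major 7th: D##
- major 9th: F##
- major 13th: C##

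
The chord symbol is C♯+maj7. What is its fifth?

C♯+maj7 is built on C#; its 5th is an augmented 5th above the root.
A fifth above C uses the letter G, and the augmented 5th above C# is G##.

G##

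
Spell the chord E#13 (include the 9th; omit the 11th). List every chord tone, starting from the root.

Root E♯, quality dominant thirteenth:
- root: E♯
- major 3rd: G𝄪
- perfect 5th: B♯
- minor 7th: D♯
- major 9th: F𝄪
- major 13th: C𝄪

E♯, G𝄪, B♯, D♯, F𝄪, C𝄪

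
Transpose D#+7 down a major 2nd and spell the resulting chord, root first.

C♯ E♯ G𝄪 B

A major 2nd down from D♯ is C♯, so the new chord is C♯ augmented seventh.
- root: C♯
- major 3rd: E♯
- augmented 5th: G𝄪
- minor 7th: B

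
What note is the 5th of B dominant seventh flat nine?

F-sharp

B dominant seventh flat nine is built on B; its 5th is a perfect 5th above the root.
A fifth above B uses the letter F, and the perfect 5th above B is F-sharp.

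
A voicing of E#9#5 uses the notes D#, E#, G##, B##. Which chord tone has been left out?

E#9#5 = E#, G##, B##, D#, F##. The voicing lacks the 9th (major 9th), F##.

F##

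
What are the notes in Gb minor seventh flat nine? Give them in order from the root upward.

Gb, Bbb, Db, Fb, Abb

Gb minor seventh flat nine: minor seventh flat nine on Gb.
root → Gb
3rd (minor 3rd) → Bbb
5th (perfect 5th) → Db
7th (minor 7th) → Fb
9th (minor 9th) → Abb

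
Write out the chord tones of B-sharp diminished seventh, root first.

Root B-sharp, quality diminished seventh:
Root: B-sharp
Minor 3rd (3rd): D-sharp
Diminished 5th (5th): F-sharp
Diminished 7th (7th): A

B-sharp D-sharp F-sharp A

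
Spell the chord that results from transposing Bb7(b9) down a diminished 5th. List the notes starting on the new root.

E, G#, B, D, F

Bb down a diminished 5th → E. New chord: E dominant seventh flat nine.
- root: E
- major 3rd: G#
- perfect 5th: B
- minor 7th: D
- minor 9th: F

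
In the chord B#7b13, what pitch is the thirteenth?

G#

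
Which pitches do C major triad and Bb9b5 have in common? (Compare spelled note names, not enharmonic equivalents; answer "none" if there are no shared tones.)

C major triad: C E G
Bb9b5: Bb D Fb Ab C
Common to both → C.

C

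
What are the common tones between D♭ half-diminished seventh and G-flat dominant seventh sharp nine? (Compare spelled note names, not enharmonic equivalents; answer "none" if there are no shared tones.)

D♭ half-diminished seventh = D-flat, F-flat, A-double-flat, C-flat.
G-flat dominant seventh sharp nine = G-flat, B-flat, D-flat, F-flat, A.
Shared: D-flat, F-flat.

D-flat  F-flat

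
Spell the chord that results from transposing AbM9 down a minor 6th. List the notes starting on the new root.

Transposed root: Ab → C (minor 6th down). So we spell C major ninth:
root → C
3rd (major 3rd) → E
5th (perfect 5th) → G
7th (major 7th) → B
9th (major 9th) → D

C – E – G – B – D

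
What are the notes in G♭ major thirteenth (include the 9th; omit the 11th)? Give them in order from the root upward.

G♭ major thirteenth is a major thirteenth built on G-flat.
Root: G-flat
Major 3rd (3rd): B-flat
Perfect 5th (5th): D-flat
Major 7th (7th): F
Major 9th (9th): A-flat
Major 13th (13th): E-flat

G-flat – B-flat – D-flat – F – A-flat – E-flat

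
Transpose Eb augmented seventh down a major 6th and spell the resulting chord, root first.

Gb  Bb  D  Fb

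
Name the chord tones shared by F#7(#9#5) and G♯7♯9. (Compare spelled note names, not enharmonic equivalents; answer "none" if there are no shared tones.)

F#7(#9#5) = F#, A#, C##, E, G##.
G♯7♯9 = G#, B#, D#, F#, A##.
Shared: F#.

F#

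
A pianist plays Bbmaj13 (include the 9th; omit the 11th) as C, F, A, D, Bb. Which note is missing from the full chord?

G

The full Bbmaj13 chord is Bb, D, F, A, C, G.
Comparing with the voicing, the major 13th (13th) — G — is absent.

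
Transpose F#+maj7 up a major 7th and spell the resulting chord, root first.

Transposed root: F# → E# (major 7th up). So we spell E# augmented major seventh:
root → E#
3rd (major 3rd) → G##
5th (augmented 5th) → B##
7th (major 7th) → D##

E#, G##, B##, D##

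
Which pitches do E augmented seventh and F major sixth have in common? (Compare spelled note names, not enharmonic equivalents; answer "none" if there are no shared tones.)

E augmented seventh: E G# B# D
F major sixth: F A C D
Common to both → D.

D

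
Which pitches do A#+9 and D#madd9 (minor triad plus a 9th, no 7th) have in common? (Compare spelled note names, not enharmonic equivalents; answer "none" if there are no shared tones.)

A#+9 = A#, C##, E##, G#, B#.
D#madd9 = D#, F#, A#, E#.
Shared: A#.

A#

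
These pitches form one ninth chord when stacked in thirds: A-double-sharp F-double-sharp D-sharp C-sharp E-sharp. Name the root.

D-sharp

Stacking in thirds gives D-sharp – F-double-sharp – A-double-sharp – C-sharp – E-sharp, so D-sharp is the root — D-sharp dominant ninth sharp five.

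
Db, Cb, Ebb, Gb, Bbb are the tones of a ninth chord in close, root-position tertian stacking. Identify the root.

Arranged so that each adjacent pair is a third by letter name: Cb – Ebb – Gb – Bbb – Db.
The bottom of that stack, Cb, is the root (this is Cb minor ninth).

Cb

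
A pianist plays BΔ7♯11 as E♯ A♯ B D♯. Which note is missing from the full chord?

F♯

The full BΔ7♯11 chord is B, D♯, F♯, A♯, E♯.
Comparing with the voicing, the perfect 5th (5th) — F♯ — is absent.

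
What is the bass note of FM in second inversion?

FM in root position is F–A–C.
Second inversion places the fifth in the bass, which is C.

C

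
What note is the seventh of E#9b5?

D#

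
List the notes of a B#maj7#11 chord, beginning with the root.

B#maj7#11: major seventh sharp eleven on B♯.
B♯ — root
D𝄪 — major 3rd
F𝄪 — perfect 5th
A𝄪 — major 7th
E𝄪 — augmented 11th

B♯ D𝄪 F𝄪 A𝄪 E𝄪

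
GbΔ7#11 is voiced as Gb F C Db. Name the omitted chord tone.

GbΔ7#11 = Gb, Bb, Db, F, C. The voicing lacks the 3rd (major 3rd), Bb.

Bb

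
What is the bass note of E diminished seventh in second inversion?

Bb

E diminished seventh in root position is E–G–Bb–Db.
Second inversion places the fifth in the bass, which is Bb.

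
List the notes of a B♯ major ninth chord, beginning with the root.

B#, D##, F##, A##, C##

Root B#, quality major ninth:
- root: B#
- major 3rd: D##
- perfect 5th: F##
- major 7th: A##
- major 9th: C##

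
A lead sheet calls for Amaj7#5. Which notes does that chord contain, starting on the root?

A, C♯, E♯, G♯

Amaj7#5: augmented major seventh on A.
root → A
3rd (major 3rd) → C♯
5th (augmented 5th) → E♯
7th (major 7th) → G♯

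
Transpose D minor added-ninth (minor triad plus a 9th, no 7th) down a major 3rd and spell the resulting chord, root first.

D down a major 3rd → Bb. New chord: Bb minor added-ninth.
root → Bb
3rd (minor 3rd) → Db
5th (perfect 5th) → F
9th (major 9th) → C

Bb  Db  F  C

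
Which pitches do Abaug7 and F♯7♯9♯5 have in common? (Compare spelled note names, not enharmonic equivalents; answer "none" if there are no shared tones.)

E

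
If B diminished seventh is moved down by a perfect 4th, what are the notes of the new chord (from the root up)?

F-sharp, A, C, E-flat

B down a perfect 4th → F-sharp. New chord: F-sharp diminished seventh.
- root: F-sharp
- minor 3rd: A
- diminished 5th: C
- diminished 7th: E-flat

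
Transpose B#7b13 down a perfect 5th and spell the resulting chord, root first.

Transposed root: B# → E# (perfect 5th down). So we spell E# dominant seventh flat thirteen:
root → E#
3rd (major 3rd) → G##
5th (perfect 5th) → B#
7th (minor 7th) → D#
13th (minor 13th) → C#

E# G## B# D# C#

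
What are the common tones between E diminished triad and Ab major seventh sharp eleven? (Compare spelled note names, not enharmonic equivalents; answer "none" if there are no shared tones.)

G

E diminished triad: E G B-flat
Ab major seventh sharp eleven: A-flat C E-flat G D
Common to both → G.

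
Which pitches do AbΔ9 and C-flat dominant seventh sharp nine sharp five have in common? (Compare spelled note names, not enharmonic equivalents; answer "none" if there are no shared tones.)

AbΔ9 = A♭, C, E♭, G, B♭.
C-flat dominant seventh sharp nine sharp five = C♭, E♭, G, B𝄫, D.
Shared: E♭, G.

E♭, G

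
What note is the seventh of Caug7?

Caug7 is built on C; its 7th is a minor 7th above the root.
A seventh above C uses the letter B, and the minor 7th above C is Bb.

Bb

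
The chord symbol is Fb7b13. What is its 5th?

C♭

Fb7b13 is built on F♭; its 5th is a perfect 5th above the root.
A fifth above F uses the letter C, and the perfect 5th above F♭ is C♭.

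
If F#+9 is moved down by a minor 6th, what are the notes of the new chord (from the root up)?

A♯, C𝄪, E𝄪, G♯, B♯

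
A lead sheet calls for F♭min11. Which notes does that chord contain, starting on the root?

F♭min11 is a minor eleventh built on Fb.
- root: Fb
- minor 3rd: Abb
- perfect 5th: Cb
- minor 7th: Ebb
- major 9th: Gb
- perfect 11th: Bbb

Fb Abb Cb Ebb Gb Bbb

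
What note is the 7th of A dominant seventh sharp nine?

G

Root of A dominant seventh sharp nine = A. The 7th is a minor 7th: A up a minor 7th → G.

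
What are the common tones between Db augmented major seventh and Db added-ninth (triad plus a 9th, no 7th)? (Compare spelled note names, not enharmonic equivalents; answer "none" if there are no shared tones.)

D-flat – F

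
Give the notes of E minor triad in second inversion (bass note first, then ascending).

In root position, E minor triad is E–G–B.
Second inversion puts the fifth (B) in the bass.

B E G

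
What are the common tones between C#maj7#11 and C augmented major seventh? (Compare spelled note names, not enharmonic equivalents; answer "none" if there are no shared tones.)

C#maj7#11 = C#, E#, G#, B#, F##.
C augmented major seventh = C, E, G#, B.
Shared: G#.

G#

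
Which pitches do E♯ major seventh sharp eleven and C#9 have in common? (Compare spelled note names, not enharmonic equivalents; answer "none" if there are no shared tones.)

E♯

E♯ major seventh sharp eleven = E♯, G𝄪, B♯, D𝄪, A𝄪.
C#9 = C♯, E♯, G♯, B, D♯.
Shared: E♯.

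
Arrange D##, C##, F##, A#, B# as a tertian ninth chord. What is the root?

Stacking in thirds gives B# – D## – F## – A# – C##, so B# is the root — B# dominant ninth.

B#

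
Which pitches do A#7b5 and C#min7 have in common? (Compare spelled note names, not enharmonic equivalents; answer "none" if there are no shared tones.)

A#7b5: A# C## E G#
C#min7: C# E G# B
Common to both → E, G#.

E  G#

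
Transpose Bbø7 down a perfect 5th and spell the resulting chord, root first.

Eb Gb Bbb Db

Transposed root: Bb → Eb (perfect 5th down). So we spell Eb half-diminished seventh:
root → Eb
3rd (minor 3rd) → Gb
5th (diminished 5th) → Bbb
7th (minor 7th) → Db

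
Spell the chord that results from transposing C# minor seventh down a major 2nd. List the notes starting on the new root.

A major 2nd down from C♯ is B, so the new chord is B minor seventh.
root → B
3rd (minor 3rd) → D
5th (perfect 5th) → F♯
7th (minor 7th) → A

B  D  F♯  A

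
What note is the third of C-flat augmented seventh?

Eb

C-flat augmented seventh is built on Cb; its 3rd is a major 3rd above the root.
A third above C uses the letter E, and the major 3rd above Cb is Eb.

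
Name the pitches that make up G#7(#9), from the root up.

G# – B# – D# – F# – A##

G#7(#9) is a dominant seventh sharp nine built on G#.
G# — root
B# — major 3rd
D# — perfect 5th
F# — minor 7th
A## — augmented 9th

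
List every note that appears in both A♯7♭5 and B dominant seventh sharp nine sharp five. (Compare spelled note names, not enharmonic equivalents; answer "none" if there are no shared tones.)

A♯7♭5 = A#, C##, E, G#.
B dominant seventh sharp nine sharp five = B, D#, F##, A, C##.
Shared: C##.

C##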